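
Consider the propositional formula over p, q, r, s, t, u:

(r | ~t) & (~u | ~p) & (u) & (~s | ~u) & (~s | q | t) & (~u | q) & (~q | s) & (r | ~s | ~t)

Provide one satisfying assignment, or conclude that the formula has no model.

The clause (u) is unit, so u = 1.
The clause (~p) is unit, so p = 0.
The clause (~s) is unit, so s = 0.
The clause (q) is unit, so q = 1.
But (~q) is also a unit clause — contradiction.

UNSATISFIABLE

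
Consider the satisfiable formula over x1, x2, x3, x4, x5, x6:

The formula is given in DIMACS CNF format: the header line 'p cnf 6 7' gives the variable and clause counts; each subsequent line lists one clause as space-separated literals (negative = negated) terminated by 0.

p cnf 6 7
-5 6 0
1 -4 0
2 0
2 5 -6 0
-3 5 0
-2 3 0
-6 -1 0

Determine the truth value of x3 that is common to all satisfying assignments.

True

Suppose x3 = False.
The clause (x2) is unit, so x2 = True.
Now (¬x2) is unsatisfied and unit — conflict.
So every satisfying assignment has x3 = True.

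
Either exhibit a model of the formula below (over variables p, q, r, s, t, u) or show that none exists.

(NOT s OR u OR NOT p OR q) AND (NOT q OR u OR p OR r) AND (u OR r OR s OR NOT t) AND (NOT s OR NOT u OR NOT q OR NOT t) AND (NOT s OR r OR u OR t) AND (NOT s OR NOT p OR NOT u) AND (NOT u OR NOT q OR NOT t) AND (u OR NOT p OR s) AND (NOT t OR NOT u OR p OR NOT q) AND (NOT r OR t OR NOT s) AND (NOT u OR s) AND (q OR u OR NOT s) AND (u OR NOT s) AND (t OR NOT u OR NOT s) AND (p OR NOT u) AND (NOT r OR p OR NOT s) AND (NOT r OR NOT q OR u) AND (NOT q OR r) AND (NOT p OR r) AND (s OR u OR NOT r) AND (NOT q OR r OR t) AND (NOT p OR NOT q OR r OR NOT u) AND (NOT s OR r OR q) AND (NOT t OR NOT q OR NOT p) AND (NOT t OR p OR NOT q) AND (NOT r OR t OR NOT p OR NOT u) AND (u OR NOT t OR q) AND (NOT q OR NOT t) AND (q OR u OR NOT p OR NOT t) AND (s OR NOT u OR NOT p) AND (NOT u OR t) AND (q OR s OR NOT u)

p: false; q: false; r: false; s: false; t: false; u: false

Suppose u = false.
(NOT s) alone gives s = false.
(NOT p) alone gives p = false.
(NOT r) alone gives r = false.
(NOT q) alone gives q = false.
(NOT t) alone gives t = false.
All clauses are satisfied.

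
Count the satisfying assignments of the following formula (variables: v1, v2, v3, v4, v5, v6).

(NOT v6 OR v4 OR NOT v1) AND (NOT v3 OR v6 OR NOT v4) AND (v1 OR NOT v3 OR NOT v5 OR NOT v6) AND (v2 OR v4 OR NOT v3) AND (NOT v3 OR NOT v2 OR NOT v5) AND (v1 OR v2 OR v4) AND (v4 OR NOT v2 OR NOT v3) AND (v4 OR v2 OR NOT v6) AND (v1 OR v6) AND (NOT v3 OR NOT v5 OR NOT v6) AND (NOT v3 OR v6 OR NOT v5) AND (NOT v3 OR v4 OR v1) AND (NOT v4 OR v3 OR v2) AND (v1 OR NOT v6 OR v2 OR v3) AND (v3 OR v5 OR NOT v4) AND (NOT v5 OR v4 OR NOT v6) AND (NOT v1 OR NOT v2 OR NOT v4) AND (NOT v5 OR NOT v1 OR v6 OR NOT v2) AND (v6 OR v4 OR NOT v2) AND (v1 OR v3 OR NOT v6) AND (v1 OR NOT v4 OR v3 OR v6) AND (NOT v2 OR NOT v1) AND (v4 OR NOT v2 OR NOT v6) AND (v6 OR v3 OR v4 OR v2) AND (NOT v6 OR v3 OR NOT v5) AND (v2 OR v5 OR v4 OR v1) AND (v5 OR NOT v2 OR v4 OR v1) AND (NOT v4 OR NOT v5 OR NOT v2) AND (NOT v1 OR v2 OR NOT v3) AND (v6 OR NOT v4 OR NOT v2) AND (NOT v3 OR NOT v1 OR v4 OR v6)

2

There are 2^6 = 64 truth assignments over (v1, v2, v3, v4, v5, v6).
Split on v5. With v5 = true, the clauses containing v5 are satisfied and NOT v5 drops from the rest; 0 of the 2^5 = 32 assignments to the other variables satisfy what remains.
With v5 = false, by the same count on the reduced clause set, 2 assignments work.
(One model: v1=F, v2=F, v3=T, v4=T, v5=F, v6=T.)
Total: 0 + 2 = 2.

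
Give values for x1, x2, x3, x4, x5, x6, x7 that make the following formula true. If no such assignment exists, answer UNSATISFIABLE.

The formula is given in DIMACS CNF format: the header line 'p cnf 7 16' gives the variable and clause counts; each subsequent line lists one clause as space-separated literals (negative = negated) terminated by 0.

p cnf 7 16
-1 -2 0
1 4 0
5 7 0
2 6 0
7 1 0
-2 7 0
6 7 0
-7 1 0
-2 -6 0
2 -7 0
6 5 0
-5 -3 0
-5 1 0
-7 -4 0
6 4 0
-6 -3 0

x1: True; x2: False; x3: False; x4: True; x5: True; x6: True; x7: False

Suppose x1 = True.
Unit clause (¬x2) forces x2 = False.
Unit clause (x6) forces x6 = True.
Unit clause (¬x7) forces x7 = False.
Unit clause (x5) forces x5 = True.
Unit clause (¬x3) forces x3 = False.
No clause remains; x4 is free.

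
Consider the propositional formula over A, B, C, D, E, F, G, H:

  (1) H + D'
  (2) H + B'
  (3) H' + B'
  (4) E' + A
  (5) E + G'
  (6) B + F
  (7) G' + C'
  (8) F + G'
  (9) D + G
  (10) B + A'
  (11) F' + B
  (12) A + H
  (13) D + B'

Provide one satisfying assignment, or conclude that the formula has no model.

UNSATISFIABLE

Try H = 1.
Unit clause (B') forces B = 0.
Unit clause (F) forces F = 1.
Now (F') is unsatisfied and unit — conflict.
So H must be the other value — set H = 0.
Unit clause (D') forces D = 0.
Unit clause (B') forces B = 0.
Unit clause (F) forces F = 1.
Now (F') is unsatisfied and unit — conflict.
Both values of H lead to a conflict.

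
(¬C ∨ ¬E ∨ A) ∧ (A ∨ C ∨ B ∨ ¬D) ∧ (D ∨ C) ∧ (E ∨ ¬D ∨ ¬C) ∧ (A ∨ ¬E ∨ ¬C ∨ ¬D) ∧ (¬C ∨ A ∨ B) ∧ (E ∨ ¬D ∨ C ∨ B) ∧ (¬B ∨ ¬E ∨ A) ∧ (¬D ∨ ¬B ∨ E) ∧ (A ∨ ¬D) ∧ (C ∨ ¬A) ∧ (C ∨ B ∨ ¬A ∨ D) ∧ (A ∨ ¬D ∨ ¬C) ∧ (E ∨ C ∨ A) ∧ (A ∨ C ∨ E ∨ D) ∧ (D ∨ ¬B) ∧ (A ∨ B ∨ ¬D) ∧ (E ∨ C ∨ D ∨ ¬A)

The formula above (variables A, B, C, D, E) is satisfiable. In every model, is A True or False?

True

Suppose A = False.
From the singleton clause (¬D), D = False.
From the singleton clause (C), C = True.
From the singleton clause (¬E), E = False.
From the singleton clause (B), B = True.
But (¬B) is also a unit clause — contradiction.
So every satisfying assignment has A = True.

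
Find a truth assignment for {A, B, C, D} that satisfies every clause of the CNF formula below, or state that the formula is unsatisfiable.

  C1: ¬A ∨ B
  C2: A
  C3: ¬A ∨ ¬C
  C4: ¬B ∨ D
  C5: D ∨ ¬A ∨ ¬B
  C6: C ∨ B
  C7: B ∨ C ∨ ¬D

From the singleton clause (A), A = True.
From the singleton clause (B), B = True.
From the singleton clause (¬C), C = False.
From the singleton clause (D), D = True.
All clauses are satisfied.

A=True, B=True, C=False, D=True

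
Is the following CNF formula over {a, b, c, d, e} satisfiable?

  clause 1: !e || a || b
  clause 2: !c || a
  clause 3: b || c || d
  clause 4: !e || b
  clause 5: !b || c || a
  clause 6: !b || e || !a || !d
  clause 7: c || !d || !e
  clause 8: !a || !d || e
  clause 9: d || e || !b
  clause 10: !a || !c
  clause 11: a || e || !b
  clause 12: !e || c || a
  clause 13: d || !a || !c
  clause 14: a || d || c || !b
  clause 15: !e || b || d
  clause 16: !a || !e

Yes

Case c = false:
Case b = false:
(d) alone gives d = true.
(!e) alone gives e = false.
(!a) alone gives a = false.
Every clause now holds.
A satisfying assignment: a: false; b: false; c: false; d: true; e: false.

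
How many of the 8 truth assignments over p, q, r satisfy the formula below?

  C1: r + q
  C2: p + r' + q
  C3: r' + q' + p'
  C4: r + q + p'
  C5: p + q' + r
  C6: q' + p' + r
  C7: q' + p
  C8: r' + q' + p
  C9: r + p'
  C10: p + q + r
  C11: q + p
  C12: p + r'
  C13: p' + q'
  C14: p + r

There are 2^3 = 8 truth assignments over (p, q, r).
Check each against the 14 clauses (columns in the order p, q, r):
  F F F  ✗ fails (r + q)
  F F T  ✗ fails (p + r' + q)
  F T F  ✗ fails (p + q' + r)
  F T T  ✗ fails (q' + p)
  T F F  ✗ fails (r + q)
  T F T  ✓ satisfies all
  T T F  ✗ fails (q' + p' + r)
  T T T  ✗ fails (r' + q' + p')
1 of the 8 rows is a model.

1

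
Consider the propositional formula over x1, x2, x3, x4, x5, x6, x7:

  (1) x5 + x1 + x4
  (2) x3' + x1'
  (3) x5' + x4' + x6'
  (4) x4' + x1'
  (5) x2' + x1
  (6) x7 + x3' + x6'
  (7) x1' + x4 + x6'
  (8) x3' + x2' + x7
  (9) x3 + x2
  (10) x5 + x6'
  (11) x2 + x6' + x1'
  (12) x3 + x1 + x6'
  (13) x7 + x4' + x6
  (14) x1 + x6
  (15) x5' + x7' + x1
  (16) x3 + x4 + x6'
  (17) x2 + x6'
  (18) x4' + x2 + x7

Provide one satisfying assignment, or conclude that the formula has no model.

Try x3 = 0.
From the singleton clause (x2), x2 = 1.
From the singleton clause (x1), x1 = 1.
From the singleton clause (x4'), x4 = 0.
From the singleton clause (x6'), x6 = 0.
No clause remains; x5, x7 are free.

x1 ↦ 1; x2 ↦ 1; x3 ↦ 0; x4 ↦ 0; x5 ↦ 0; x6 ↦ 0; x7 ↦ 0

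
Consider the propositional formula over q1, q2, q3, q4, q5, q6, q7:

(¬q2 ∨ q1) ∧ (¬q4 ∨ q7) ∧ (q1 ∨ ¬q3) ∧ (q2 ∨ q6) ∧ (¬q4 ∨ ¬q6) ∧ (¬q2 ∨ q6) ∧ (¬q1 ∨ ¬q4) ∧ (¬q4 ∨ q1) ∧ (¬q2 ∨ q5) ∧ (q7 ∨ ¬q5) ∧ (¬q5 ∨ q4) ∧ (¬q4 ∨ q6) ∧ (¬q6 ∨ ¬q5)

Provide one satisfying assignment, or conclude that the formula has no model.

q1 ↦ False, q2 ↦ False, q3 ↦ False, q4 ↦ False, q5 ↦ False, q6 ↦ True, q7 ↦ True

Case q2 = False:
(q6) alone gives q6 = True.
(¬q4) alone gives q4 = False.
(¬q5) alone gives q5 = False.
Case q1 = False:
(¬q3) alone gives q3 = False.
No clause remains; q7 is free.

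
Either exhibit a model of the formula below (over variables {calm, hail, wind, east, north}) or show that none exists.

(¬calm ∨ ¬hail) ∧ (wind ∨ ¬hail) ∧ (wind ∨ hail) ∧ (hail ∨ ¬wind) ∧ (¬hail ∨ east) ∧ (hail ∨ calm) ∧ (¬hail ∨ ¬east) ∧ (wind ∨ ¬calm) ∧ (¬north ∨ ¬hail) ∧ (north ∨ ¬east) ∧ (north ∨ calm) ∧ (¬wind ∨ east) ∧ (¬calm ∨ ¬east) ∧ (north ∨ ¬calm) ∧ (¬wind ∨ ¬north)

UNSATISFIABLE

Try calm = False.
From the singleton clause (hail), hail = True.
From the singleton clause (wind), wind = True.
From the singleton clause (east), east = True.
That conflicts with the unit clause (¬east).
So calm must be the other value — set calm = True.
From the singleton clause (¬hail), hail = False.
From the singleton clause (wind), wind = True.
That conflicts with the unit clause (¬wind).
Either choice for calm ends in contradiction.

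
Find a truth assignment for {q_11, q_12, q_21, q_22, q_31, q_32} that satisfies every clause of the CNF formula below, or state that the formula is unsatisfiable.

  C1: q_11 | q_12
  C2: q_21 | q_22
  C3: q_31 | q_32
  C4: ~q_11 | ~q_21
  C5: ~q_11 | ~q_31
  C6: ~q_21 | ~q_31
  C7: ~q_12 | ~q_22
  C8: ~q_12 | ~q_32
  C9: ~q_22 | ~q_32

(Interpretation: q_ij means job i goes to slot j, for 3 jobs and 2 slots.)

Try q_11 = 1.
The clause (~q_21) is unit, so q_21 = 0.
The clause (q_22) is unit, so q_22 = 1.
The clause (~q_31) is unit, so q_31 = 0.
The clause (q_32) is unit, so q_32 = 1.
That conflicts with the unit clause (~q_32).
So q_11 must be the other value — set q_11 = 0.
The clause (q_12) is unit, so q_12 = 1.
The clause (~q_22) is unit, so q_22 = 0.
The clause (q_21) is unit, so q_21 = 1.
The clause (~q_31) is unit, so q_31 = 0.
The clause (q_32) is unit, so q_32 = 1.
That conflicts with the unit clause (~q_32).
Either choice for q_11 ends in contradiction.

UNSATISFIABLE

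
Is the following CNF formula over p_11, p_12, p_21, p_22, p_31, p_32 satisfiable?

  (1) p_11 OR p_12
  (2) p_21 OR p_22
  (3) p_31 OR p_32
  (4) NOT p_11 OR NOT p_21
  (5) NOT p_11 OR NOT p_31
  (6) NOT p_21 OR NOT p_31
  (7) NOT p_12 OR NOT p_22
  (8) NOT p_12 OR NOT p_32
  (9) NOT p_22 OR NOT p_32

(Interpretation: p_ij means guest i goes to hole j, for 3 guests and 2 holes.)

No

Case p_11 = true:
The clause (NOT p_21) is unit, so p_21 = false.
The clause (p_22) is unit, so p_22 = true.
The clause (NOT p_31) is unit, so p_31 = false.
The clause (p_32) is unit, so p_32 = true.
But (NOT p_32) is also a unit clause — contradiction.
That branch fails; take p_11 = false instead.
The clause (p_12) is unit, so p_12 = true.
The clause (NOT p_22) is unit, so p_22 = false.
The clause (p_21) is unit, so p_21 = true.
The clause (NOT p_31) is unit, so p_31 = false.
The clause (p_32) is unit, so p_32 = true.
But (NOT p_32) is also a unit clause — contradiction.
Both values of p_11 lead to a conflict.
No assignment satisfies every clause.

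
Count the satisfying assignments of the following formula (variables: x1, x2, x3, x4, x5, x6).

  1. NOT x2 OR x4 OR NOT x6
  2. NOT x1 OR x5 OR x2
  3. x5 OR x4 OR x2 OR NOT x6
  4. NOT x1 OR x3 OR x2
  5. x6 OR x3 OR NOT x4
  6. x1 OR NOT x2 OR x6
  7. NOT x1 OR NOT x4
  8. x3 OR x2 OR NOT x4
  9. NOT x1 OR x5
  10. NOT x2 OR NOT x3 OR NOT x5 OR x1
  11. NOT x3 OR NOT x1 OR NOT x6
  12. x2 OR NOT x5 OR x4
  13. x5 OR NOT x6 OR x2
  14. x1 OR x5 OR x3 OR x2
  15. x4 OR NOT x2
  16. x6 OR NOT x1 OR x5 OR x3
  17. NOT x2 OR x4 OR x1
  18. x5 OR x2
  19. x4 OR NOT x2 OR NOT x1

5

There are 2^6 = 64 truth assignments over (x1, x2, x3, x4, x5, x6).
Split on x6. With x6 = true, the clauses containing x6 are satisfied and NOT x6 drops from the rest; 4 of the 2^5 = 32 assignments to the other variables satisfy what remains.
With x6 = false, by the same count on the reduced clause set, 1 assignment works.
(One model: x1=F, x2=F, x3=T, x4=T, x5=T, x6=F.)
Total: 4 + 1 = 5.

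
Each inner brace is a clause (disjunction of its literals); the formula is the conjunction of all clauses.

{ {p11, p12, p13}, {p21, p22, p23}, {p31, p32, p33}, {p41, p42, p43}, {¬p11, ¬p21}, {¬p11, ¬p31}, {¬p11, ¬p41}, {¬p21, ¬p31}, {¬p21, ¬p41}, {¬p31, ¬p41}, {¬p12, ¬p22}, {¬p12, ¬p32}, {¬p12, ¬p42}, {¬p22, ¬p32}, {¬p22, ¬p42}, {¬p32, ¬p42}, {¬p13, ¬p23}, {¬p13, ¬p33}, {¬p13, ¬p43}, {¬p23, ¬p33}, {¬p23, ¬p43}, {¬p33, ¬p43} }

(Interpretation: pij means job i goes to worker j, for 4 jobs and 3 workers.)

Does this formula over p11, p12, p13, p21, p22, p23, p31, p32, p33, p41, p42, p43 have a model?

Unsatisfiable

Try p11 = False.
Try p12 = True.
The clause (¬p22) is unit, so p22 = False.
The clause (¬p32) is unit, so p32 = False.
The clause (¬p42) is unit, so p42 = False.
Try p21 = True.
The clause (¬p31) is unit, so p31 = False.
The clause (p33) is unit, so p33 = True.
The clause (¬p41) is unit, so p41 = False.
The clause (p43) is unit, so p43 = True.
But (¬p43) is also a unit clause — contradiction.
Undo p21 and try p21 = False.
The clause (p23) is unit, so p23 = True.
The clause (¬p13) is unit, so p13 = False.
The clause (¬p33) is unit, so p33 = False.
The clause (p31) is unit, so p31 = True.
The clause (¬p41) is unit, so p41 = False.
The clause (p43) is unit, so p43 = True.
But (¬p43) is also a unit clause — contradiction.
Either choice for p21 ends in contradiction.
Undo p12 and try p12 = False.
The clause (p13) is unit, so p13 = True.
The clause (¬p23) is unit, so p23 = False.
The clause (¬p33) is unit, so p33 = False.
The clause (¬p43) is unit, so p43 = False.
Try p21 = True.
The clause (¬p31) is unit, so p31 = False.
The clause (p32) is unit, so p32 = True.
The clause (¬p41) is unit, so p41 = False.
The clause (p42) is unit, so p42 = True.
But (¬p42) is also a unit clause — contradiction.
Undo p21 and try p21 = False.
The clause (p22) is unit, so p22 = True.
The clause (¬p32) is unit, so p32 = False.
The clause (p31) is unit, so p31 = True.
The clause (¬p41) is unit, so p41 = False.
The clause (p42) is unit, so p42 = True.
But (¬p42) is also a unit clause — contradiction.
Either choice for p21 ends in contradiction.
Either choice for p12 ends in contradiction.
Undo p11 and try p11 = True.
The clause (¬p21) is unit, so p21 = False.
The clause (¬p31) is unit, so p31 = False.
The clause (¬p41) is unit, so p41 = False.
Try p22 = True.
The clause (¬p12) is unit, so p12 = False.
The clause (¬p32) is unit, so p32 = False.
The clause (p33) is unit, so p33 = True.
The clause (¬p42) is unit, so p42 = False.
The clause (p43) is unit, so p43 = True.
But (¬p43) is also a unit clause — contradiction.
Undo p22 and try p22 = False.
The clause (p23) is unit, so p23 = True.
The clause (¬p13) is unit, so p13 = False.
The clause (¬p33) is unit, so p33 = False.
The clause (p32) is unit, so p32 = True.
The clause (¬p12) is unit, so p12 = False.
The clause (¬p42) is unit, so p42 = False.
The clause (p43) is unit, so p43 = True.
But (¬p43) is also a unit clause — contradiction.
Either choice for p22 ends in contradiction.
Either choice for p11 ends in contradiction.
No assignment satisfies every clause.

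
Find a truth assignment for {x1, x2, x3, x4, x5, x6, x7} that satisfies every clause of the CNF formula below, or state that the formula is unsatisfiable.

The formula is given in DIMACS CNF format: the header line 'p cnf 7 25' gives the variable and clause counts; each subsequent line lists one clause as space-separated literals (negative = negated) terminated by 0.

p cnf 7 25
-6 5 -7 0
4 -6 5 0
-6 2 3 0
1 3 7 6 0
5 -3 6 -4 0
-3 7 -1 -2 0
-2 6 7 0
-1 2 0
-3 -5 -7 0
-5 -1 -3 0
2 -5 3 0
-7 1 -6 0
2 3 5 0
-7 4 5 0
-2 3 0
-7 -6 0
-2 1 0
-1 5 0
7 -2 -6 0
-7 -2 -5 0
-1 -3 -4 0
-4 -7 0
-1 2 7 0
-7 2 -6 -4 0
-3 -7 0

x1: False, x2: False, x3: True, x4: True, x5: True, x6: False, x7: False

Branch on x1: set x1 = False.
(¬x2) alone gives x2 = False.
Branch on x6: set x6 = False.
Branch on x3: set x3 = True.
(¬x7) alone gives x7 = False.
Branch on x5: set x5 = True.
No clause remains; x4 is free.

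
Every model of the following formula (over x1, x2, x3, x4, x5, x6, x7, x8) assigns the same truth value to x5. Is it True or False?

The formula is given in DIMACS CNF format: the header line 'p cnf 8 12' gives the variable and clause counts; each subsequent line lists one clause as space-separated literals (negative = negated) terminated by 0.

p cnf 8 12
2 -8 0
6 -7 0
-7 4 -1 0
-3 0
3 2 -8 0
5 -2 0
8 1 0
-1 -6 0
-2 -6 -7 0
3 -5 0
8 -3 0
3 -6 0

Suppose x5 = True.
Unit clause (¬x3) forces x3 = False.
But (x3) is also a unit clause — contradiction.
So every satisfying assignment has x5 = False.

False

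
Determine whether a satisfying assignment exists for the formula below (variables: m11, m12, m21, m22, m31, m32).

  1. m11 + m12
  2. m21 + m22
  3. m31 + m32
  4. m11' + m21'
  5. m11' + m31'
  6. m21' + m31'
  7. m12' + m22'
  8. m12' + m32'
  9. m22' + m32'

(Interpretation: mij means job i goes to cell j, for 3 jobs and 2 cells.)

Branch on m11: set m11 = 1.
The clause (m21') is unit, so m21 = 0.
The clause (m22) is unit, so m22 = 1.
The clause (m31') is unit, so m31 = 0.
The clause (m32) is unit, so m32 = 1.
Now (m32') is unsatisfied and unit — conflict.
So m11 must be the other value — set m11 = 0.
The clause (m12) is unit, so m12 = 1.
The clause (m22') is unit, so m22 = 0.
The clause (m21) is unit, so m21 = 1.
The clause (m31') is unit, so m31 = 0.
The clause (m32) is unit, so m32 = 1.
Now (m32') is unsatisfied and unit — conflict.
Either choice for m11 ends in contradiction.
No assignment satisfies every clause.

No, unsatisfiable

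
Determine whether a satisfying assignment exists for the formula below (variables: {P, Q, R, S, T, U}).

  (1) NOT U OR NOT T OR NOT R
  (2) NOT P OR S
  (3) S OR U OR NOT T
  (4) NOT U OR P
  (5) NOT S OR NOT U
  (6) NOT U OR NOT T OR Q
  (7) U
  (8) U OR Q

The clause (U) is unit, so U = true.
The clause (P) is unit, so P = true.
The clause (S) is unit, so S = true.
But (NOT S) is also a unit clause — contradiction.
No assignment satisfies every clause.

Unsatisfiable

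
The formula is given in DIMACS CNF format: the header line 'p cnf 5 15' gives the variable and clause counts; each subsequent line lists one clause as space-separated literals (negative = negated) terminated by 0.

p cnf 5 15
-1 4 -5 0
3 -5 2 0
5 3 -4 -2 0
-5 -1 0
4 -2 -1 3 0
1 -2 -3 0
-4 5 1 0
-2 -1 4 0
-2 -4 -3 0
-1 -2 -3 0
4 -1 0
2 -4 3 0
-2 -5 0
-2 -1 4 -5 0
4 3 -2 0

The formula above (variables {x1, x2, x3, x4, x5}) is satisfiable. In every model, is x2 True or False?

Suppose x2 = True.
(¬x5) alone gives x5 = False.
Try x3 = True.
(x1) alone gives x1 = True.
That conflicts with the unit clause (¬x1).
That branch fails; take x3 = False instead.
(¬x4) alone gives x4 = False.
That conflicts with the unit clause (x4).
Both values of x3 lead to a conflict.
So every satisfying assignment has x2 = False.

False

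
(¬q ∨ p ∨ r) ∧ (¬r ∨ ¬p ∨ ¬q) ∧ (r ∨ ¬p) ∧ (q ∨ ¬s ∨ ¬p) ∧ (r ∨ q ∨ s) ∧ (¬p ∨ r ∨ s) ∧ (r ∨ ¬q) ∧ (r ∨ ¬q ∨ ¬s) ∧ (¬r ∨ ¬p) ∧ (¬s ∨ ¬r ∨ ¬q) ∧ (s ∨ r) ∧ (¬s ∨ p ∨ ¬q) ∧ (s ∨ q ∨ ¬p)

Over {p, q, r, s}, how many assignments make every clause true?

There are 2^4 = 16 truth assignments over (p, q, r, s).
Check each against the 13 clauses (columns in the order p, q, r, s):
  F F F F  ✗ fails (r ∨ q ∨ s)
  F F F T  ✓ satisfies all
  F F T F  ✓ satisfies all
  F F T T  ✓ satisfies all
  F T F F  ✗ fails (¬q ∨ p ∨ r)
  F T F T  ✗ fails (¬q ∨ p ∨ r)
  F T T F  ✓ satisfies all
  F T T T  ✗ fails (¬s ∨ ¬r ∨ ¬q)
  T F F F  ✗ fails (r ∨ ¬p)
  T F F T  ✗ fails (r ∨ ¬p)
  T F T F  ✗ fails (¬r ∨ ¬p)
  T F T T  ✗ fails (q ∨ ¬s ∨ ¬p)
  T T F F  ✗ fails (r ∨ ¬p)
  T T F T  ✗ fails (r ∨ ¬p)
  T T T F  ✗ fails (¬r ∨ ¬p ∨ ¬q)
  T T T T  ✗ fails (¬r ∨ ¬p ∨ ¬q)
4 of the 16 rows are models.

4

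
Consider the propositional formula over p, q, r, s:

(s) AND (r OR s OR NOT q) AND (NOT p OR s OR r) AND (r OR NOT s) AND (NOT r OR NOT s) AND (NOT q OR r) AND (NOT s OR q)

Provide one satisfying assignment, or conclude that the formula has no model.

The clause (s) is unit, so s = true.
The clause (r) is unit, so r = true.
Now (NOT r) is unsatisfied and unit — conflict.

UNSATISFIABLE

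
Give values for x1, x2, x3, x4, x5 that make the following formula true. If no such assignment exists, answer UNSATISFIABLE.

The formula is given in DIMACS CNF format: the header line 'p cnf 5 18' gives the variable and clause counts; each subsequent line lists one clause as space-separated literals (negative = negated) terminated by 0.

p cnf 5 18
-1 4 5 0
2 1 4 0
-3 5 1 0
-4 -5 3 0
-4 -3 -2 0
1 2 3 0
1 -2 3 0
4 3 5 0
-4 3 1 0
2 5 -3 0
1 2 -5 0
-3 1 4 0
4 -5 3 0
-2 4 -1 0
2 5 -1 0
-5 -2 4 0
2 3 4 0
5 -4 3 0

Try x1 = True.
Try x4 = False.
The clause (x5) is unit, so x5 = True.
The clause (x3) is unit, so x3 = True.
The clause (¬x2) is unit, so x2 = False.
This assignment satisfies each clause.

x1 ↦ True,  x2 ↦ False,  x3 ↦ True,  x4 ↦ False,  x5 ↦ True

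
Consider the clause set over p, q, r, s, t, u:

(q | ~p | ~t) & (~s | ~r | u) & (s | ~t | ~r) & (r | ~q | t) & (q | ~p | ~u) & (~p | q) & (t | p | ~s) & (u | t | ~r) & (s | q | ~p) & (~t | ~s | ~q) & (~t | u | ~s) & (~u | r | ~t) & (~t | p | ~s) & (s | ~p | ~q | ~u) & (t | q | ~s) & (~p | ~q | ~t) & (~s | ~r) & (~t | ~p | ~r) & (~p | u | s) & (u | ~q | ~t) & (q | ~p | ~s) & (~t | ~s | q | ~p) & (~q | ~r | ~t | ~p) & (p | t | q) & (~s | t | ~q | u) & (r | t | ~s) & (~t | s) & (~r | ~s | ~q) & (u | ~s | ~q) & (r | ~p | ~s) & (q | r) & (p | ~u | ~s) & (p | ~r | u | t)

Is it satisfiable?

Suppose p = 0.
Suppose t = 0.
From the singleton clause (~s), s = 0.
From the singleton clause (q), q = 1.
From the singleton clause (r), r = 1.
From the singleton clause (u), u = 1.
This assignment satisfies each clause.
A satisfying assignment: p=0,  q=1,  r=1,  s=0,  t=0,  u=1.

Yes, satisfiable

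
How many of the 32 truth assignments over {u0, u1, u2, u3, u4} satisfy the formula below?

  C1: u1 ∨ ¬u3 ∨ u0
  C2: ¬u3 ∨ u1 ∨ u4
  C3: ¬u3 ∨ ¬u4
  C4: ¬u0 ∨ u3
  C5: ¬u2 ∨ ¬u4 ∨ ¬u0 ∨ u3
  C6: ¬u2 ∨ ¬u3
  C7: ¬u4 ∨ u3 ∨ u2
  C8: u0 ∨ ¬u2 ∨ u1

There are 2^5 = 32 truth assignments over (u0, u1, u2, u3, u4).
Split on u4. With u4 = True, the clauses containing u4 are satisfied and ¬u4 drops from the rest; 1 of the 2^4 = 16 assignments to the other variables satisfy what remains.
With u4 = False, by the same count on the reduced clause set, 5 assignments work.
(One model: u0=F, u1=F, u2=F, u3=F, u4=F.)
Total: 1 + 5 = 6.

6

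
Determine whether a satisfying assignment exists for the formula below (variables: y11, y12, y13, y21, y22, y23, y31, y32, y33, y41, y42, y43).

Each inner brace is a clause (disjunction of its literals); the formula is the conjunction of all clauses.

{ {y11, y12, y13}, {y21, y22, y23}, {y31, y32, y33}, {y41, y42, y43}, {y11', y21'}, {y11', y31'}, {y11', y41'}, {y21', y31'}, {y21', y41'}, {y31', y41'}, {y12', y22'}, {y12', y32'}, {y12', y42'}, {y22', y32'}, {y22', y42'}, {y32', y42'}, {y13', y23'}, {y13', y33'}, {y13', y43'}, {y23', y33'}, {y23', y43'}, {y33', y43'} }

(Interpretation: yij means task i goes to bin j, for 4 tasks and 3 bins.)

Try y11 = 0.
Try y12 = 1.
(y22') alone gives y22 = 0.
(y32') alone gives y32 = 0.
(y42') alone gives y42 = 0.
Try y21 = 1.
(y31') alone gives y31 = 0.
(y33) alone gives y33 = 1.
(y41') alone gives y41 = 0.
(y43) alone gives y43 = 1.
That conflicts with the unit clause (y43').
Undo y21 and try y21 = 0.
(y23) alone gives y23 = 1.
(y13') alone gives y13 = 0.
(y33') alone gives y33 = 0.
(y31) alone gives y31 = 1.
(y41') alone gives y41 = 0.
(y43) alone gives y43 = 1.
That conflicts with the unit clause (y43').
Both values of y21 lead to a conflict.
Undo y12 and try y12 = 0.
(y13) alone gives y13 = 1.
(y23') alone gives y23 = 0.
(y33') alone gives y33 = 0.
(y43') alone gives y43 = 0.
Try y21 = 1.
(y31') alone gives y31 = 0.
(y32) alone gives y32 = 1.
(y41') alone gives y41 = 0.
(y42) alone gives y42 = 1.
That conflicts with the unit clause (y42').
Undo y21 and try y21 = 0.
(y22) alone gives y22 = 1.
(y32') alone gives y32 = 0.
(y31) alone gives y31 = 1.
(y41') alone gives y41 = 0.
(y42) alone gives y42 = 1.
That conflicts with the unit clause (y42').
Both values of y21 lead to a conflict.
Both values of y12 lead to a conflict.
Undo y11 and try y11 = 1.
(y21') alone gives y21 = 0.
(y31') alone gives y31 = 0.
(y41') alone gives y41 = 0.
Try y22 = 1.
(y12') alone gives y12 = 0.
(y32') alone gives y32 = 0.
(y33) alone gives y33 = 1.
(y42') alone gives y42 = 0.
(y43) alone gives y43 = 1.
That conflicts with the unit clause (y43').
Undo y22 and try y22 = 0.
(y23) alone gives y23 = 1.
(y13') alone gives y13 = 0.
(y33') alone gives y33 = 0.
(y32) alone gives y32 = 1.
(y12') alone gives y12 = 0.
(y42') alone gives y42 = 0.
(y43) alone gives y43 = 1.
That conflicts with the unit clause (y43').
Both values of y22 lead to a conflict.
Both values of y11 lead to a conflict.
No assignment satisfies every clause.

No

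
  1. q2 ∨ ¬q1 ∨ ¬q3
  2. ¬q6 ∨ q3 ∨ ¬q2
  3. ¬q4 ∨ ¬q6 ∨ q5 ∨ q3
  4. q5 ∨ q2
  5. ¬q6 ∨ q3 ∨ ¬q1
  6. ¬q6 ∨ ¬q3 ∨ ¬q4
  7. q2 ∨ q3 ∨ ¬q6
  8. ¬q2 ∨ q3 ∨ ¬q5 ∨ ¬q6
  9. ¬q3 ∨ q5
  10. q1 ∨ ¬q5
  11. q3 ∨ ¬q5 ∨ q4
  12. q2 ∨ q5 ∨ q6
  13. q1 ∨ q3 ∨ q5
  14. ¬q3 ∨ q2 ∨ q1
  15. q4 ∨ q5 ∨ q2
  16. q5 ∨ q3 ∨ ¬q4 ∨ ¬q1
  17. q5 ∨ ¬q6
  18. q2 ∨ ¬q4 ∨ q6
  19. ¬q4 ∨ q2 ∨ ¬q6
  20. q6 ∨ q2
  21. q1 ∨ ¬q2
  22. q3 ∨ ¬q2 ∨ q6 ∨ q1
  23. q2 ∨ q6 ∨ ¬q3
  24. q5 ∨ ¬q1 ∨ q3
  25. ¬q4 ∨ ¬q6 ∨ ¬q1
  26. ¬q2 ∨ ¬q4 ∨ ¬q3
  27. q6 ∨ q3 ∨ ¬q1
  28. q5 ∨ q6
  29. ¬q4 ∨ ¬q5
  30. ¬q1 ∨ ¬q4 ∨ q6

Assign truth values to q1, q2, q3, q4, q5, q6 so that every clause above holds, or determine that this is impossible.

Branch on q5: set q5 = True.
The clause (q1) is unit, so q1 = True.
The clause (¬q4) is unit, so q4 = False.
The clause (q3) is unit, so q3 = True.
The clause (q2) is unit, so q2 = True.
Every clause is now satisfied; q6 is unconstrained.

q1: True, q2: True, q3: True, q4: False, q5: True, q6: True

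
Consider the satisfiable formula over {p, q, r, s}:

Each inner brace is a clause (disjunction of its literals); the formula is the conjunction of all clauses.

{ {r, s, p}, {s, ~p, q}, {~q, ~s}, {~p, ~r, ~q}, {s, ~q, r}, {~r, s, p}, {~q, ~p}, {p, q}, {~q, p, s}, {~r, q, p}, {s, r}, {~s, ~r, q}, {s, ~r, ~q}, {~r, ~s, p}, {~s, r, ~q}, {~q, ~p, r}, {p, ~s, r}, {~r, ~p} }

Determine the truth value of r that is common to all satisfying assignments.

False

Suppose r = 1.
Unit clause (~p) forces p = 0.
Unit clause (s) forces s = 1.
Now (~s) is unsatisfied and unit — conflict.
So every satisfying assignment has r = False.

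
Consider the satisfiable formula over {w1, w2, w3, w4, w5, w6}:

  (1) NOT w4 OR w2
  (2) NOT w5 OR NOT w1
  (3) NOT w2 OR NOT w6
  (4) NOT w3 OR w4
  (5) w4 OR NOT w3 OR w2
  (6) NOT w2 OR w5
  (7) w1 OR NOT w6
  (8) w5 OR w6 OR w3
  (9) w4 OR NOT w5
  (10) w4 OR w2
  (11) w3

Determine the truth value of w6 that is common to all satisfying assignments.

False

Suppose w6 = true.
The clause (NOT w2) is unit, so w2 = false.
The clause (NOT w4) is unit, so w4 = false.
Now (w4) is unsatisfied and unit — conflict.
So every satisfying assignment has w6 = False.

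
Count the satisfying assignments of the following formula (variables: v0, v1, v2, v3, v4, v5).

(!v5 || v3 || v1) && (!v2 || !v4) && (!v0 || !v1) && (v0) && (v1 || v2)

There are 2^6 = 64 truth assignments over (v0, v1, v2, v3, v4, v5).
Split on v4. With v4 = true, the clauses containing v4 are satisfied and !v4 drops from the rest; 0 of the 2^5 = 32 assignments to the other variables satisfy what remains.
With v4 = false, by the same count on the reduced clause set, 3 assignments work.
Total: 0 + 3 = 3.

3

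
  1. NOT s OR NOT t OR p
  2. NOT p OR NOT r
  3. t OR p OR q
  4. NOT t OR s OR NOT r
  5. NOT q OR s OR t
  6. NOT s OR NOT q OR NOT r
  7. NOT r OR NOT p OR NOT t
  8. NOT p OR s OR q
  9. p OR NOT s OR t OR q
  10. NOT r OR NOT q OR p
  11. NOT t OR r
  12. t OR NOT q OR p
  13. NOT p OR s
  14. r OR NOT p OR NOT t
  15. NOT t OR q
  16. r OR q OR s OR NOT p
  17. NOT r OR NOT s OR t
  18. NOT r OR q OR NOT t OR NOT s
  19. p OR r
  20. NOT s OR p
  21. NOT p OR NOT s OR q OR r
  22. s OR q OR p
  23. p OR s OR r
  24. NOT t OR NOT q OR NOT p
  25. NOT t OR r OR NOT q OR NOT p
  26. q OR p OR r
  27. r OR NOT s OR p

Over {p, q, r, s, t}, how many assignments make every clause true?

There are 2^5 = 32 truth assignments over (p, q, r, s, t).
Split on t. With t = true, the clauses containing t are satisfied and NOT t drops from the rest; 0 of the 2^4 = 16 assignments to the other variables satisfy what remains.
With t = false, by the same count on the reduced clause set, 1 assignment works.
(One model: p=T, q=T, r=F, s=T, t=F.)
Total: 0 + 1 = 1.

1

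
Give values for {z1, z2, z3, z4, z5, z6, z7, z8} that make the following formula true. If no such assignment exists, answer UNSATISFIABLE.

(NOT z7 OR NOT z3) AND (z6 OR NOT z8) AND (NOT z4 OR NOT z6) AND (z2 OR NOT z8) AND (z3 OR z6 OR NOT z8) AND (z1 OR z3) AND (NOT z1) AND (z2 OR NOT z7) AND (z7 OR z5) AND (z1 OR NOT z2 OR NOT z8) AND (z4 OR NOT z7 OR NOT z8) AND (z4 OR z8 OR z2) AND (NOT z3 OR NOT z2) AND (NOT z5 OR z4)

From the singleton clause (NOT z1), z1 = false.
From the singleton clause (z3), z3 = true.
From the singleton clause (NOT z7), z7 = false.
From the singleton clause (z5), z5 = true.
From the singleton clause (NOT z2), z2 = false.
From the singleton clause (NOT z8), z8 = false.
From the singleton clause (z4), z4 = true.
From the singleton clause (NOT z6), z6 = false.
All clauses are satisfied.

z1 ↦ false; z2 ↦ false; z3 ↦ true; z4 ↦ true; z5 ↦ true; z6 ↦ false; z7 ↦ false; z8 ↦ false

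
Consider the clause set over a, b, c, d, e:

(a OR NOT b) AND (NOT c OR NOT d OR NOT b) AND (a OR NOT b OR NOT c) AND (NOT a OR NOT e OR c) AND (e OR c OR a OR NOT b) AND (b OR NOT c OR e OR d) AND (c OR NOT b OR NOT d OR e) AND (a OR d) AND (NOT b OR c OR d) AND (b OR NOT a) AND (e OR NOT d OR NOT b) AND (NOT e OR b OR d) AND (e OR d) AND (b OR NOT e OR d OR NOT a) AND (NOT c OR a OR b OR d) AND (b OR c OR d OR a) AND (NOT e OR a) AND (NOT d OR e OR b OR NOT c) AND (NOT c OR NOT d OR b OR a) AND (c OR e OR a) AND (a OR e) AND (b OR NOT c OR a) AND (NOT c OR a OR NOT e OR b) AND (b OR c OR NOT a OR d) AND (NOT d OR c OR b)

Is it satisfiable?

Branch on a: set a = true.
From the singleton clause (b), b = true.
Branch on c: set c = true.
From the singleton clause (NOT d), d = false.
From the singleton clause (e), e = true.
This assignment satisfies each clause.
A satisfying assignment: a ↦ true, b ↦ true, c ↦ true, d ↦ false, e ↦ true.

Yes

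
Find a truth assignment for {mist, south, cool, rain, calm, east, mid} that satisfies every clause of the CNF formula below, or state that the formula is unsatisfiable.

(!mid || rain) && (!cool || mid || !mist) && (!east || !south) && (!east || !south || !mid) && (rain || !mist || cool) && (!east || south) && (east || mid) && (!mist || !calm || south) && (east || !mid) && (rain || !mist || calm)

UNSATISFIABLE

Case mid = false:
Unit clause (east) forces east = true.
Unit clause (!south) forces south = false.
Now (south) is unsatisfied and unit — conflict.
So mid must be the other value — set mid = true.
Unit clause (rain) forces rain = true.
Unit clause (east) forces east = true.
Unit clause (!south) forces south = false.
Now (south) is unsatisfied and unit — conflict.
Both values of mid lead to a conflict.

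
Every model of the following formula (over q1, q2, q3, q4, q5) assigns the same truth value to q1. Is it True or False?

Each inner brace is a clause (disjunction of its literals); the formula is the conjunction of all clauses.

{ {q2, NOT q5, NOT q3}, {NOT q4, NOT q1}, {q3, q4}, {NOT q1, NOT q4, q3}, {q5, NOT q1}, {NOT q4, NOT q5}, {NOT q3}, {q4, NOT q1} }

Suppose q1 = true.
Unit clause (NOT q4) forces q4 = false.
That conflicts with the unit clause (q4).
So every satisfying assignment has q1 = False.

False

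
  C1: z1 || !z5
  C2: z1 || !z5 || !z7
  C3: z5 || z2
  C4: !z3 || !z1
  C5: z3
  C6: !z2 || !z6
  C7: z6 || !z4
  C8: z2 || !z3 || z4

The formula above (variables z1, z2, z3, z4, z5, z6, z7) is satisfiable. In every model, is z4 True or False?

Suppose z4 = true.
Unit clause (z3) forces z3 = true.
Unit clause (!z1) forces z1 = false.
Unit clause (!z5) forces z5 = false.
Unit clause (z2) forces z2 = true.
Unit clause (!z6) forces z6 = false.
Now (z6) is unsatisfied and unit — conflict.
So every satisfying assignment has z4 = False.

False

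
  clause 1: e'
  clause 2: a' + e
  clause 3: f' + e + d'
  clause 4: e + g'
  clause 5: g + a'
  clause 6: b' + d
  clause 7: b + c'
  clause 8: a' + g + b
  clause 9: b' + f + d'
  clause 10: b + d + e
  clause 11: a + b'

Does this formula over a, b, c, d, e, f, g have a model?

Unit clause (e') forces e = 0.
Unit clause (a') forces a = 0.
Unit clause (g') forces g = 0.
Unit clause (b') forces b = 0.
Unit clause (c') forces c = 0.
Unit clause (d) forces d = 1.
Unit clause (f') forces f = 0.
Every clause now holds.
A satisfying assignment: a: 0; b: 0; c: 0; d: 1; e: 0; f: 0; g: 0.

Satisfiable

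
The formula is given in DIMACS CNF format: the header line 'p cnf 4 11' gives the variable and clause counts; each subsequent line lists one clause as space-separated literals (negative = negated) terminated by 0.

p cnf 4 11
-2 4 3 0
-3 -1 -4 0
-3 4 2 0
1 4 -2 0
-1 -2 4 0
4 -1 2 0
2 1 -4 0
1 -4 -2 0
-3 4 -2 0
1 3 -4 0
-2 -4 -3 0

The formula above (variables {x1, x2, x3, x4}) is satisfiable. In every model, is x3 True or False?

False

Suppose x3 = True.
Case x1 = False:
Case x4 = True:
(x2) alone gives x2 = True.
Now (¬x2) is unsatisfied and unit — conflict.
So x4 must be the other value — set x4 = False.
(x2) alone gives x2 = True.
Now (¬x2) is unsatisfied and unit — conflict.
Either choice for x4 ends in contradiction.
So x1 must be the other value — set x1 = True.
(¬x4) alone gives x4 = False.
(x2) alone gives x2 = True.
Now (¬x2) is unsatisfied and unit — conflict.
Either choice for x1 ends in contradiction.
So every satisfying assignment has x3 = False.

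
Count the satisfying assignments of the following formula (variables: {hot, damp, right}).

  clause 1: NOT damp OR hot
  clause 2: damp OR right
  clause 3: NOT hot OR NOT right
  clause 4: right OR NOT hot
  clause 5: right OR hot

There are 2^3 = 8 truth assignments over (hot, damp, right).
Split on damp. With damp = true, the clauses containing damp are satisfied and NOT damp drops from the rest; 0 of the 2^2 = 4 assignments to the other variables satisfy what remains.
With damp = false, by the same count on the reduced clause set, 1 assignment works.
(One model: hot=F, damp=F, right=T.)
Total: 0 + 1 = 1.

1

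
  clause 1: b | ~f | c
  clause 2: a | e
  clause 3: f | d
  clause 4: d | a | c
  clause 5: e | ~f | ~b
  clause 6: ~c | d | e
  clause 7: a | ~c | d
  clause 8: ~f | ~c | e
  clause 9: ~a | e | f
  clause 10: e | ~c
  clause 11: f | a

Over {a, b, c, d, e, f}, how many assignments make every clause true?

13

There are 2^6 = 64 truth assignments over (a, b, c, d, e, f).
Split on f. With f = 1, the clauses containing f are satisfied and ~f drops from the rest; 9 of the 2^5 = 32 assignments to the other variables satisfy what remains.
With f = 0, by the same count on the reduced clause set, 4 assignments work.
(One model: a=F, b=F, c=T, d=T, e=T, f=T.)
Total: 9 + 4 = 13.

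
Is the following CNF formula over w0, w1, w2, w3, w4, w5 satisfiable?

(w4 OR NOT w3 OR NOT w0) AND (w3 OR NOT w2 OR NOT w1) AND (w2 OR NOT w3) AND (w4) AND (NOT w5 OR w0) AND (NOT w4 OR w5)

Yes, satisfiable

Unit clause (w4) forces w4 = true.
Unit clause (w5) forces w5 = true.
Unit clause (w0) forces w0 = true.
Suppose w2 = true.
Suppose w3 = false.
Unit clause (NOT w1) forces w1 = false.
Every clause now holds.
A satisfying assignment: w0 ↦ true,  w1 ↦ false,  w2 ↦ true,  w3 ↦ false,  w4 ↦ true,  w5 ↦ true.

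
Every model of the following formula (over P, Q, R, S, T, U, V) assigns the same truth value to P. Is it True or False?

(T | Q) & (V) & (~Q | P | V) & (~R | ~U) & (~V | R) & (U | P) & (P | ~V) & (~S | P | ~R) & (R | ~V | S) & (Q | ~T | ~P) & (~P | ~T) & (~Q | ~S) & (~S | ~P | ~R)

True

Suppose P = 0.
The clause (V) is unit, so V = 1.
Now (~V) is unsatisfied and unit — conflict.
So every satisfying assignment has P = True.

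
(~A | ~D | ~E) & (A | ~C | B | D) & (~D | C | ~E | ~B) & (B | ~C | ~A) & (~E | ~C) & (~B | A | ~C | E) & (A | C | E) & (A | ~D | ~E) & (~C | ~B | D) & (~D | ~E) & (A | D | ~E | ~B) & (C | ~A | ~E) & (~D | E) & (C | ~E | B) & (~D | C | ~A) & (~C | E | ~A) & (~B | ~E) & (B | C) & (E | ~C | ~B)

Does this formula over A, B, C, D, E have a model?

Case E = 0:
The clause (~D) is unit, so D = 0.
Case A = 1:
The clause (~C) is unit, so C = 0.
The clause (B) is unit, so B = 1.
Every clause now holds.
A satisfying assignment: A: 1,  B: 1,  C: 0,  D: 0,  E: 0.

Yes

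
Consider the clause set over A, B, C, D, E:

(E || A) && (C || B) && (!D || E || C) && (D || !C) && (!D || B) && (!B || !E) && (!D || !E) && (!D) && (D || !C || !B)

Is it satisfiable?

Yes, satisfiable

Unit clause (!D) forces D = false.
Unit clause (!C) forces C = false.
Unit clause (B) forces B = true.
Unit clause (!E) forces E = false.
Unit clause (A) forces A = true.
This assignment satisfies each clause.
A satisfying assignment: A: true, B: true, C: false, D: false, E: false.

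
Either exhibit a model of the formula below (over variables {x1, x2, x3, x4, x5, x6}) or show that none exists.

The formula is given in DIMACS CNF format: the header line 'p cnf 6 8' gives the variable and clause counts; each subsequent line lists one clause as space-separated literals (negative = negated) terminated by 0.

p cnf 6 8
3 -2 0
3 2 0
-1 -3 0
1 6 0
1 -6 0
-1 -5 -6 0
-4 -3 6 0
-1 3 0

Branch on x3: set x3 = True.
Unit clause (¬x1) forces x1 = False.
Unit clause (x6) forces x6 = True.
That conflicts with the unit clause (¬x6).
That branch fails; take x3 = False instead.
Unit clause (¬x2) forces x2 = False.
That conflicts with the unit clause (x2).
Either choice for x3 ends in contradiction.

UNSATISFIABLE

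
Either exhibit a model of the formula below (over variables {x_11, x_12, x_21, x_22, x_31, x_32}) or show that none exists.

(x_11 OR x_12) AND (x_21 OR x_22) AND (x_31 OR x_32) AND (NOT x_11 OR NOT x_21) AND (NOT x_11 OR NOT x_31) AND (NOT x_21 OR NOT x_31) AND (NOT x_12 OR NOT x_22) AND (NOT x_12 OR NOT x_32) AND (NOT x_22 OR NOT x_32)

Branch on x_11: set x_11 = true.
Unit clause (NOT x_21) forces x_21 = false.
Unit clause (x_22) forces x_22 = true.
Unit clause (NOT x_31) forces x_31 = false.
Unit clause (x_32) forces x_32 = true.
Now (NOT x_32) is unsatisfied and unit — conflict.
So x_11 must be the other value — set x_11 = false.
Unit clause (x_12) forces x_12 = true.
Unit clause (NOT x_22) forces x_22 = false.
Unit clause (x_21) forces x_21 = true.
Unit clause (NOT x_31) forces x_31 = false.
Unit clause (x_32) forces x_32 = true.
Now (NOT x_32) is unsatisfied and unit — conflict.
Both values of x_11 lead to a conflict.

UNSATISFIABLE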